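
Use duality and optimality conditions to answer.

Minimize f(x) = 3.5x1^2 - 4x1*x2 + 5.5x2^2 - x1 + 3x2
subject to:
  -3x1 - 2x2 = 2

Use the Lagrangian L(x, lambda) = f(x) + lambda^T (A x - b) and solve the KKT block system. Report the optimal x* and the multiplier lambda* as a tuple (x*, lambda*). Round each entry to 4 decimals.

Form the Lagrangian:
  L(x, lambda) = (1/2) x^T Q x + c^T x + lambda^T (A x - b)
Stationarity (grad_x L = 0): Q x + c + A^T lambda = 0.
Primal feasibility: A x = b.

This gives the KKT block system:
  [ Q   A^T ] [ x     ]   [-c ]
  [ A    0  ] [ lambda ] = [ b ]

Solving the linear system:
  x*      = (-0.3429, -0.4857)
  lambda* = (-0.4857)
  f(x*)   = -0.0714

x* = (-0.3429, -0.4857), lambda* = (-0.4857)


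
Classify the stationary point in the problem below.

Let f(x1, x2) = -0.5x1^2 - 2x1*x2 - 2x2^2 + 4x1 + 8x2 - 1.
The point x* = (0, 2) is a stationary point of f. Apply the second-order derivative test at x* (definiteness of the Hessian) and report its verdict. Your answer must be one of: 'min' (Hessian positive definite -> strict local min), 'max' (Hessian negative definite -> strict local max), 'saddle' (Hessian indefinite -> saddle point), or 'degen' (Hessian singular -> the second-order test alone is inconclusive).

Compute the Hessian H = grad^2 f:
  H = [[-1, -2], [-2, -4]]
Verify stationarity: grad f(x*) = H x* + g = (0, 0).
Eigenvalues of H: -5, 0.
H has a zero eigenvalue (singular; negative semidefinite but not definite), so H is neither positive definite, negative definite, nor indefinite. The second-order test alone is inconclusive -> degen.
(Indeed, f is constant along the null direction of H through x*, so x* is not a strict local extremum.)

degen


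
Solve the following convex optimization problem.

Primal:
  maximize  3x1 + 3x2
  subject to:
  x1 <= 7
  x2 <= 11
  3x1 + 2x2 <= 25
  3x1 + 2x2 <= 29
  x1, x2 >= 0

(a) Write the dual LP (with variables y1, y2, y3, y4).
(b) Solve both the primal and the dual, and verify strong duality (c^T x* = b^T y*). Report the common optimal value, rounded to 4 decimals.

The standard primal-dual pair for 'max c^T x s.t. A x <= b, x >= 0' is:
  Dual:  min b^T y  s.t.  A^T y >= c,  y >= 0.

So the dual LP is:
  minimize  7y1 + 11y2 + 25y3 + 29y4
  subject to:
    y1 + 3y3 + 3y4 >= 3
    y2 + 2y3 + 2y4 >= 3
    y1, y2, y3, y4 >= 0

Solving the primal: x* = (1, 11).
  primal value c^T x* = 36.
Solving the dual: y* = (0, 1, 1, 0).
  dual value b^T y* = 36.
Strong duality: c^T x* = b^T y*. Confirmed.

36


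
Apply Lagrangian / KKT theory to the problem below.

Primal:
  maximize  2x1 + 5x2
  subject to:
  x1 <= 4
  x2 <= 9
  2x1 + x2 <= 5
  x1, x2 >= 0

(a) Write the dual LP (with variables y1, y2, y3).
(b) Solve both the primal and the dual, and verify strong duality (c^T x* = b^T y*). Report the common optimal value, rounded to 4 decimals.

The standard primal-dual pair for 'max c^T x s.t. A x <= b, x >= 0' is:
  Dual:  min b^T y  s.t.  A^T y >= c,  y >= 0.

So the dual LP is:
  minimize  4y1 + 9y2 + 5y3
  subject to:
    y1 + 2y3 >= 2
    y2 + y3 >= 5
    y1, y2, y3 >= 0

Solving the primal: x* = (0, 5).
  primal value c^T x* = 25.
Solving the dual: y* = (0, 0, 5).
  dual value b^T y* = 25.
Strong duality: c^T x* = b^T y*. Confirmed.

25


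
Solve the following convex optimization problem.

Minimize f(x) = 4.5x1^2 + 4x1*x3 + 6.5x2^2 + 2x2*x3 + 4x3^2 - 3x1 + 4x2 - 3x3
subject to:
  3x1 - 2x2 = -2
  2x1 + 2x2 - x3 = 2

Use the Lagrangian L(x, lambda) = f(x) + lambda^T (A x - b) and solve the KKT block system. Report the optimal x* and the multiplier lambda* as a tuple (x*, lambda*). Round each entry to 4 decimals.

Form the Lagrangian:
  L(x, lambda) = (1/2) x^T Q x + c^T x + lambda^T (A x - b)
Stationarity (grad_x L = 0): Q x + c + A^T lambda = 0.
Primal feasibility: A x = b.

This gives the KKT block system:
  [ Q   A^T ] [ x     ]   [-c ]
  [ A    0  ] [ lambda ] = [ b ]

Solving the linear system:
  x*      = (-0.0568, 0.9148, -0.2839)
  lambda* = (3.9943, -3.6683)
  f(x*)   = 10.0032

x* = (-0.0568, 0.9148, -0.2839), lambda* = (3.9943, -3.6683)


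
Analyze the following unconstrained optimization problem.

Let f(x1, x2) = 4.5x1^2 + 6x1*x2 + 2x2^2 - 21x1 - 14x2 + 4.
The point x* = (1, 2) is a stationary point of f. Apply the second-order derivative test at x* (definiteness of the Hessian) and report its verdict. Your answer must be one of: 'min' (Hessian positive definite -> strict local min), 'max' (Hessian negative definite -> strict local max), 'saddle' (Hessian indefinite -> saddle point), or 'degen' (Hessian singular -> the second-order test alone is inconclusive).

Compute the Hessian H = grad^2 f:
  H = [[9, 6], [6, 4]]
Verify stationarity: grad f(x*) = H x* + g = (0, 0).
Eigenvalues of H: 0, 13.
H has a zero eigenvalue (singular; positive semidefinite but not definite), so H is neither positive definite, negative definite, nor indefinite. The second-order test alone is inconclusive -> degen.
(Indeed, f is constant along the null direction of H through x*, so x* is not a strict local extremum.)

degen


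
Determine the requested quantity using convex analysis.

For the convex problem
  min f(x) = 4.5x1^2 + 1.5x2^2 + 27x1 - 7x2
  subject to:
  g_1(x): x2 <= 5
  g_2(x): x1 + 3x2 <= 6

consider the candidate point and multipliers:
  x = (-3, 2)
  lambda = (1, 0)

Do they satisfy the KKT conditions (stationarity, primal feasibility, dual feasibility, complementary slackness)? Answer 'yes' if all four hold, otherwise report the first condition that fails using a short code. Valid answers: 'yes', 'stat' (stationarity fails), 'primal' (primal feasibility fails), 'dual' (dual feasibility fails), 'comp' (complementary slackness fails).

Gradient of f: grad f(x) = Q x + c = (0, -1)
Constraint values g_i(x) = a_i^T x - b_i:
  g_1((-3, 2)) = -3
  g_2((-3, 2)) = -3
Stationarity residual: grad f(x) + sum_i lambda_i a_i = (0, 0)
  -> stationarity OK
Primal feasibility (all g_i <= 0): OK
Dual feasibility (all lambda_i >= 0): OK
Complementary slackness (lambda_i * g_i(x) = 0 for all i): FAILS

Verdict: the first failing condition is complementary_slackness -> comp.

comp


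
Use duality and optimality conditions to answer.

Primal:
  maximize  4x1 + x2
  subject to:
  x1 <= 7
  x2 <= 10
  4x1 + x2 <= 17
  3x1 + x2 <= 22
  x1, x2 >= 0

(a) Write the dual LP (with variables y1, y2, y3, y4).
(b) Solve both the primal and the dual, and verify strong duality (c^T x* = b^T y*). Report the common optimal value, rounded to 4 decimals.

The standard primal-dual pair for 'max c^T x s.t. A x <= b, x >= 0' is:
  Dual:  min b^T y  s.t.  A^T y >= c,  y >= 0.

So the dual LP is:
  minimize  7y1 + 10y2 + 17y3 + 22y4
  subject to:
    y1 + 4y3 + 3y4 >= 4
    y2 + y3 + y4 >= 1
    y1, y2, y3, y4 >= 0

Solving the primal: x* = (1.75, 10).
  primal value c^T x* = 17.
Solving the dual: y* = (0, 0, 1, 0).
  dual value b^T y* = 17.
Strong duality: c^T x* = b^T y*. Confirmed.

17


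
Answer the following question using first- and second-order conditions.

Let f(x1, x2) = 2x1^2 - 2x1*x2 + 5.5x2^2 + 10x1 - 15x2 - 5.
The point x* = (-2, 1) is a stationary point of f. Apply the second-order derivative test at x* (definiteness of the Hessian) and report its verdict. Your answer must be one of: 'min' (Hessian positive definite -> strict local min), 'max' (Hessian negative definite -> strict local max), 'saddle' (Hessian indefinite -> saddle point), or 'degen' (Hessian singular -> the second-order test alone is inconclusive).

Compute the Hessian H = grad^2 f:
  H = [[4, -2], [-2, 11]]
Verify stationarity: grad f(x*) = H x* + g = (0, 0).
Eigenvalues of H: 3.4689, 11.5311.
Both eigenvalues > 0, so H is positive definite -> x* is a strict local min.

min


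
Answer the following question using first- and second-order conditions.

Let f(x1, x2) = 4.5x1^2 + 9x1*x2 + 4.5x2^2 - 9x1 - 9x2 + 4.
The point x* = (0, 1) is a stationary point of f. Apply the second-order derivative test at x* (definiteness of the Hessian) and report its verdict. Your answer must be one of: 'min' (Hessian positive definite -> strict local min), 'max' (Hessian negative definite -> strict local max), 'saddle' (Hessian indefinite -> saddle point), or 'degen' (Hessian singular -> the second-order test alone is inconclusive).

Compute the Hessian H = grad^2 f:
  H = [[9, 9], [9, 9]]
Verify stationarity: grad f(x*) = H x* + g = (0, 0).
Eigenvalues of H: 0, 18.
H has a zero eigenvalue (singular; positive semidefinite but not definite), so H is neither positive definite, negative definite, nor indefinite. The second-order test alone is inconclusive -> degen.
(Indeed, f is constant along the null direction of H through x*, so x* is not a strict local extremum.)

degen


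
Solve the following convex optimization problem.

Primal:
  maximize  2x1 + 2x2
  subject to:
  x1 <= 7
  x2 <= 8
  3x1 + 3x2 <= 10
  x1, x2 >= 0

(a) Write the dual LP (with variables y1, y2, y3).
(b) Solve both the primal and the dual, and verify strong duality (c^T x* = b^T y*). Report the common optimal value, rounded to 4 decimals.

The standard primal-dual pair for 'max c^T x s.t. A x <= b, x >= 0' is:
  Dual:  min b^T y  s.t.  A^T y >= c,  y >= 0.

So the dual LP is:
  minimize  7y1 + 8y2 + 10y3
  subject to:
    y1 + 3y3 >= 2
    y2 + 3y3 >= 2
    y1, y2, y3 >= 0

Solving the primal: x* = (3.3333, 0).
  primal value c^T x* = 6.6667.
Solving the dual: y* = (0, 0, 0.6667).
  dual value b^T y* = 6.6667.
Strong duality: c^T x* = b^T y*. Confirmed.

6.6667


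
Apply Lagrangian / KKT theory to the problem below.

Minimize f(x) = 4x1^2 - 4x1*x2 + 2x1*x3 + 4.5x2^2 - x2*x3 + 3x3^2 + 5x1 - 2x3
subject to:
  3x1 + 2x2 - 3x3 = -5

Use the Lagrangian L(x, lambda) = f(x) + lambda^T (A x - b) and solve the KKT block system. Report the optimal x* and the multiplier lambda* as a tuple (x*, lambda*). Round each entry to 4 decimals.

Form the Lagrangian:
  L(x, lambda) = (1/2) x^T Q x + c^T x + lambda^T (A x - b)
Stationarity (grad_x L = 0): Q x + c + A^T lambda = 0.
Primal feasibility: A x = b.

This gives the KKT block system:
  [ Q   A^T ] [ x     ]   [-c ]
  [ A    0  ] [ lambda ] = [ b ]

Solving the linear system:
  x*      = (-0.9014, -0.3258, 0.5481)
  lambda* = (-0.0628)
  f(x*)   = -2.9585

x* = (-0.9014, -0.3258, 0.5481), lambda* = (-0.0628)


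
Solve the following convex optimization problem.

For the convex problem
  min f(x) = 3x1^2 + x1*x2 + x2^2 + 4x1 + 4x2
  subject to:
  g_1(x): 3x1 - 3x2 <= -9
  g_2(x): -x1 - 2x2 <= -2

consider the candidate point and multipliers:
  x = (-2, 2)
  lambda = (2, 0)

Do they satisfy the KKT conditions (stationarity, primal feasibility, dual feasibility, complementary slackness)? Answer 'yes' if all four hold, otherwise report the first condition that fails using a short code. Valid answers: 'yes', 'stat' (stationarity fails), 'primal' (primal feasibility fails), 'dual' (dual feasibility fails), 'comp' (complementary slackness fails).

Gradient of f: grad f(x) = Q x + c = (-6, 6)
Constraint values g_i(x) = a_i^T x - b_i:
  g_1((-2, 2)) = -3
  g_2((-2, 2)) = 0
Stationarity residual: grad f(x) + sum_i lambda_i a_i = (0, 0)
  -> stationarity OK
Primal feasibility (all g_i <= 0): OK
Dual feasibility (all lambda_i >= 0): OK
Complementary slackness (lambda_i * g_i(x) = 0 for all i): FAILS

Verdict: the first failing condition is complementary_slackness -> comp.

comp


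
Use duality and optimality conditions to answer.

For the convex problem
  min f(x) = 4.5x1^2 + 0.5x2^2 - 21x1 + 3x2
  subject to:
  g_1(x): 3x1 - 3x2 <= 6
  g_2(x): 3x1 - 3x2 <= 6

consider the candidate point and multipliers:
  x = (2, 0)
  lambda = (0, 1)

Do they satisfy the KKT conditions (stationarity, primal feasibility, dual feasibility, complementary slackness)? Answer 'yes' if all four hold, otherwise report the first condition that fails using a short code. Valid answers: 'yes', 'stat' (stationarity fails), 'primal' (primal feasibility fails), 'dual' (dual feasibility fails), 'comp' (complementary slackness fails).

Gradient of f: grad f(x) = Q x + c = (-3, 3)
Constraint values g_i(x) = a_i^T x - b_i:
  g_1((2, 0)) = 0
  g_2((2, 0)) = 0
Stationarity residual: grad f(x) + sum_i lambda_i a_i = (0, 0)
  -> stationarity OK
Primal feasibility (all g_i <= 0): OK
Dual feasibility (all lambda_i >= 0): OK
Complementary slackness (lambda_i * g_i(x) = 0 for all i): OK

Verdict: yes, KKT holds.

yes


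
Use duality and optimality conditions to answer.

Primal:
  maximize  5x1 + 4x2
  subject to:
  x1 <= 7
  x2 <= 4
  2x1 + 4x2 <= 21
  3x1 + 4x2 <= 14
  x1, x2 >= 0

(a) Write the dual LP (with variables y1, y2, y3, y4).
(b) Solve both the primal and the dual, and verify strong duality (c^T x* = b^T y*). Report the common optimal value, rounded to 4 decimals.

The standard primal-dual pair for 'max c^T x s.t. A x <= b, x >= 0' is:
  Dual:  min b^T y  s.t.  A^T y >= c,  y >= 0.

So the dual LP is:
  minimize  7y1 + 4y2 + 21y3 + 14y4
  subject to:
    y1 + 2y3 + 3y4 >= 5
    y2 + 4y3 + 4y4 >= 4
    y1, y2, y3, y4 >= 0

Solving the primal: x* = (4.6667, 0).
  primal value c^T x* = 23.3333.
Solving the dual: y* = (0, 0, 0, 1.6667).
  dual value b^T y* = 23.3333.
Strong duality: c^T x* = b^T y*. Confirmed.

23.3333


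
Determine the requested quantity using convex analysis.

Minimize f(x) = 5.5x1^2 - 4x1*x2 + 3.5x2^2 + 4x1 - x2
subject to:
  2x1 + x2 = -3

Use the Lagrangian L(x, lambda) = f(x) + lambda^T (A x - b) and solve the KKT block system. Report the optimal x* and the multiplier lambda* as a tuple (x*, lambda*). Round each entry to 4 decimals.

Form the Lagrangian:
  L(x, lambda) = (1/2) x^T Q x + c^T x + lambda^T (A x - b)
Stationarity (grad_x L = 0): Q x + c + A^T lambda = 0.
Primal feasibility: A x = b.

This gives the KKT block system:
  [ Q   A^T ] [ x     ]   [-c ]
  [ A    0  ] [ lambda ] = [ b ]

Solving the linear system:
  x*      = (-1.0909, -0.8182)
  lambda* = (2.3636)
  f(x*)   = 1.7727

x* = (-1.0909, -0.8182), lambda* = (2.3636)


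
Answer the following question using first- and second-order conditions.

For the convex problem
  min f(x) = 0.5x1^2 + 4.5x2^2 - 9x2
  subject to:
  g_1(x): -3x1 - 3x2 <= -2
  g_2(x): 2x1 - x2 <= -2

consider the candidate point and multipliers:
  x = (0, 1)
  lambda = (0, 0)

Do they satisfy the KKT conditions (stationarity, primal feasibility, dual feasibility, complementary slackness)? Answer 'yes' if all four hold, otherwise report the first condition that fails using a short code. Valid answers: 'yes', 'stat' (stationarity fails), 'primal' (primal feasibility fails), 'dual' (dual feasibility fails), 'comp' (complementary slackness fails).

Gradient of f: grad f(x) = Q x + c = (0, 0)
Constraint values g_i(x) = a_i^T x - b_i:
  g_1((0, 1)) = -1
  g_2((0, 1)) = 1
Stationarity residual: grad f(x) + sum_i lambda_i a_i = (0, 0)
  -> stationarity OK
Primal feasibility (all g_i <= 0): FAILS
Dual feasibility (all lambda_i >= 0): OK
Complementary slackness (lambda_i * g_i(x) = 0 for all i): OK

Verdict: the first failing condition is primal_feasibility -> primal.

primal


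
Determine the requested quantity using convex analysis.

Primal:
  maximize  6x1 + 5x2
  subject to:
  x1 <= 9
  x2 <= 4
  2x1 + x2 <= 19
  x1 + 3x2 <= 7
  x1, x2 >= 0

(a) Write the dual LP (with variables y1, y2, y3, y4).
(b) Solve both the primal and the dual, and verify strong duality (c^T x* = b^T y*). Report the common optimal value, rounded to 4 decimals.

The standard primal-dual pair for 'max c^T x s.t. A x <= b, x >= 0' is:
  Dual:  min b^T y  s.t.  A^T y >= c,  y >= 0.

So the dual LP is:
  minimize  9y1 + 4y2 + 19y3 + 7y4
  subject to:
    y1 + 2y3 + y4 >= 6
    y2 + y3 + 3y4 >= 5
    y1, y2, y3, y4 >= 0

Solving the primal: x* = (7, 0).
  primal value c^T x* = 42.
Solving the dual: y* = (0, 0, 0, 6).
  dual value b^T y* = 42.
Strong duality: c^T x* = b^T y*. Confirmed.

42


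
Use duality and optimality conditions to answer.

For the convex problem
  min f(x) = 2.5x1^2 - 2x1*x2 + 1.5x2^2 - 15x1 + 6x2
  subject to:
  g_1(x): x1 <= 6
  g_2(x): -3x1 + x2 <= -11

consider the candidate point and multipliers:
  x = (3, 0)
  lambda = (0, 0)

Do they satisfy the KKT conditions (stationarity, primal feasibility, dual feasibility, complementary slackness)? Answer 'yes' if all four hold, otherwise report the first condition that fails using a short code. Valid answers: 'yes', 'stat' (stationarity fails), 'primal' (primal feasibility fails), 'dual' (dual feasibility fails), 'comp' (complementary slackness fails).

Gradient of f: grad f(x) = Q x + c = (0, 0)
Constraint values g_i(x) = a_i^T x - b_i:
  g_1((3, 0)) = -3
  g_2((3, 0)) = 2
Stationarity residual: grad f(x) + sum_i lambda_i a_i = (0, 0)
  -> stationarity OK
Primal feasibility (all g_i <= 0): FAILS
Dual feasibility (all lambda_i >= 0): OK
Complementary slackness (lambda_i * g_i(x) = 0 for all i): OK

Verdict: the first failing condition is primal_feasibility -> primal.

primal


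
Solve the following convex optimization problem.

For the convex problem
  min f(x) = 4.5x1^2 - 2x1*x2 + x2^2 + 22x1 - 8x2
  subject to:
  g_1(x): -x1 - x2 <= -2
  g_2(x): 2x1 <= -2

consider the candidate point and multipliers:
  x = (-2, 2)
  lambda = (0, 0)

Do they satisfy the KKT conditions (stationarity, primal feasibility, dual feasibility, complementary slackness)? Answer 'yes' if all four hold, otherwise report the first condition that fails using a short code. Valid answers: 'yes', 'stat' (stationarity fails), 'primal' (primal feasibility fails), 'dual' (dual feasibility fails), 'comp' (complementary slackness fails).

Gradient of f: grad f(x) = Q x + c = (0, 0)
Constraint values g_i(x) = a_i^T x - b_i:
  g_1((-2, 2)) = 2
  g_2((-2, 2)) = -2
Stationarity residual: grad f(x) + sum_i lambda_i a_i = (0, 0)
  -> stationarity OK
Primal feasibility (all g_i <= 0): FAILS
Dual feasibility (all lambda_i >= 0): OK
Complementary slackness (lambda_i * g_i(x) = 0 for all i): OK

Verdict: the first failing condition is primal_feasibility -> primal.

primal


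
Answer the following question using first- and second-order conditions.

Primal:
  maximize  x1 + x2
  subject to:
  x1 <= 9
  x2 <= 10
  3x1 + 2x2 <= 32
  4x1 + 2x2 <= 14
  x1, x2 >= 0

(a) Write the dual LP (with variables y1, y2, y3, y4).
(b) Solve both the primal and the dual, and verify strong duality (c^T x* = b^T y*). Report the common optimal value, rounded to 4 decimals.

The standard primal-dual pair for 'max c^T x s.t. A x <= b, x >= 0' is:
  Dual:  min b^T y  s.t.  A^T y >= c,  y >= 0.

So the dual LP is:
  minimize  9y1 + 10y2 + 32y3 + 14y4
  subject to:
    y1 + 3y3 + 4y4 >= 1
    y2 + 2y3 + 2y4 >= 1
    y1, y2, y3, y4 >= 0

Solving the primal: x* = (0, 7).
  primal value c^T x* = 7.
Solving the dual: y* = (0, 0, 0, 0.5).
  dual value b^T y* = 7.
Strong duality: c^T x* = b^T y*. Confirmed.

7


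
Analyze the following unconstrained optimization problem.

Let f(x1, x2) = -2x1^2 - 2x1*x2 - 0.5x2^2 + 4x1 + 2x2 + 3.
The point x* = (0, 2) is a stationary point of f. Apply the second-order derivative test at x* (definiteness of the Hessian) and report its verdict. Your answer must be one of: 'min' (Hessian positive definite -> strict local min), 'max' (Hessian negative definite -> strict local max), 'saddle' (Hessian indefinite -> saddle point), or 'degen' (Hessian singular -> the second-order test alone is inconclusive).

Compute the Hessian H = grad^2 f:
  H = [[-4, -2], [-2, -1]]
Verify stationarity: grad f(x*) = H x* + g = (0, 0).
Eigenvalues of H: -5, 0.
H has a zero eigenvalue (singular; negative semidefinite but not definite), so H is neither positive definite, negative definite, nor indefinite. The second-order test alone is inconclusive -> degen.
(Indeed, f is constant along the null direction of H through x*, so x* is not a strict local extremum.)

degen


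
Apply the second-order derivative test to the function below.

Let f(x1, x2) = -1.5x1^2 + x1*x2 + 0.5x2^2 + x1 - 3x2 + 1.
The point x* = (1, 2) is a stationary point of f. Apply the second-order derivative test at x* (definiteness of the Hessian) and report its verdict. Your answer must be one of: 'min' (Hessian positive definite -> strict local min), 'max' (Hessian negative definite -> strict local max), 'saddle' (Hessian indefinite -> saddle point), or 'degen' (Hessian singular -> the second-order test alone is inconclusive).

Compute the Hessian H = grad^2 f:
  H = [[-3, 1], [1, 1]]
Verify stationarity: grad f(x*) = H x* + g = (0, 0).
Eigenvalues of H: -3.2361, 1.2361.
Eigenvalues have mixed signs, so H is indefinite -> x* is a saddle point.

saddle


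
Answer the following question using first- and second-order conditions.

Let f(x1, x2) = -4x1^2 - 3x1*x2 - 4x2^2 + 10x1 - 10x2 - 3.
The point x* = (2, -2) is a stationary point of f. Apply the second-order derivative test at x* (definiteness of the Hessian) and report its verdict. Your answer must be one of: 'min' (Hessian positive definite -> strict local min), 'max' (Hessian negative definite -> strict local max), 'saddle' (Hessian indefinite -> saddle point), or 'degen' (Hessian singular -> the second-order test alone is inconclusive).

Compute the Hessian H = grad^2 f:
  H = [[-8, -3], [-3, -8]]
Verify stationarity: grad f(x*) = H x* + g = (0, 0).
Eigenvalues of H: -11, -5.
Both eigenvalues < 0, so H is negative definite -> x* is a strict local max.

max


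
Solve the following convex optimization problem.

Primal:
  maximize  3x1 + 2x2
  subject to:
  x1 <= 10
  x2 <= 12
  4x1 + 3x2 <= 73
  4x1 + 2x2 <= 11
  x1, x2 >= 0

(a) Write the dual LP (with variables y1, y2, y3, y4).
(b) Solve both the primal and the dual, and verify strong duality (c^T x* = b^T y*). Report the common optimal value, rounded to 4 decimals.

The standard primal-dual pair for 'max c^T x s.t. A x <= b, x >= 0' is:
  Dual:  min b^T y  s.t.  A^T y >= c,  y >= 0.

So the dual LP is:
  minimize  10y1 + 12y2 + 73y3 + 11y4
  subject to:
    y1 + 4y3 + 4y4 >= 3
    y2 + 3y3 + 2y4 >= 2
    y1, y2, y3, y4 >= 0

Solving the primal: x* = (0, 5.5).
  primal value c^T x* = 11.
Solving the dual: y* = (0, 0, 0, 1).
  dual value b^T y* = 11.
Strong duality: c^T x* = b^T y*. Confirmed.

11


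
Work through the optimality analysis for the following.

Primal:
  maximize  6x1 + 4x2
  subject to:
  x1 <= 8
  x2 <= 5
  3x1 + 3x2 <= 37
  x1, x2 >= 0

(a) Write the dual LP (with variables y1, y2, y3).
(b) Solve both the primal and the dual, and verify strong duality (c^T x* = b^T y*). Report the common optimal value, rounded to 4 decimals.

The standard primal-dual pair for 'max c^T x s.t. A x <= b, x >= 0' is:
  Dual:  min b^T y  s.t.  A^T y >= c,  y >= 0.

So the dual LP is:
  minimize  8y1 + 5y2 + 37y3
  subject to:
    y1 + 3y3 >= 6
    y2 + 3y3 >= 4
    y1, y2, y3 >= 0

Solving the primal: x* = (8, 4.3333).
  primal value c^T x* = 65.3333.
Solving the dual: y* = (2, 0, 1.3333).
  dual value b^T y* = 65.3333.
Strong duality: c^T x* = b^T y*. Confirmed.

65.3333


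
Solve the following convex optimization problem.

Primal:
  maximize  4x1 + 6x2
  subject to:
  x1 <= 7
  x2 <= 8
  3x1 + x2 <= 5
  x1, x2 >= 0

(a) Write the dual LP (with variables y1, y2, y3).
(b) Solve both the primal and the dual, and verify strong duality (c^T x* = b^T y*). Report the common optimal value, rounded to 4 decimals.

The standard primal-dual pair for 'max c^T x s.t. A x <= b, x >= 0' is:
  Dual:  min b^T y  s.t.  A^T y >= c,  y >= 0.

So the dual LP is:
  minimize  7y1 + 8y2 + 5y3
  subject to:
    y1 + 3y3 >= 4
    y2 + y3 >= 6
    y1, y2, y3 >= 0

Solving the primal: x* = (0, 5).
  primal value c^T x* = 30.
Solving the dual: y* = (0, 0, 6).
  dual value b^T y* = 30.
Strong duality: c^T x* = b^T y*. Confirmed.

30


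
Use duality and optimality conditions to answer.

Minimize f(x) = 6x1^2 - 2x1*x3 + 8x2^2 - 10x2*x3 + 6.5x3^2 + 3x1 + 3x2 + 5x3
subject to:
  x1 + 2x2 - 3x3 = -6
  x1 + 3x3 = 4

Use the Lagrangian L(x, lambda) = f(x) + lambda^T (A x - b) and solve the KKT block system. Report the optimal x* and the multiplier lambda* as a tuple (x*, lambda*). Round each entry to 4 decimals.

Form the Lagrangian:
  L(x, lambda) = (1/2) x^T Q x + c^T x + lambda^T (A x - b)
Stationarity (grad_x L = 0): Q x + c + A^T lambda = 0.
Primal feasibility: A x = b.

This gives the KKT block system:
  [ Q   A^T ] [ x     ]   [-c ]
  [ A    0  ] [ lambda ] = [ b ]

Solving the linear system:
  x*      = (-0.659, -0.341, 1.553)
  lambda* = (8.9931, -0.9793)
  f(x*)   = 31.3203

x* = (-0.659, -0.341, 1.553), lambda* = (8.9931, -0.9793)


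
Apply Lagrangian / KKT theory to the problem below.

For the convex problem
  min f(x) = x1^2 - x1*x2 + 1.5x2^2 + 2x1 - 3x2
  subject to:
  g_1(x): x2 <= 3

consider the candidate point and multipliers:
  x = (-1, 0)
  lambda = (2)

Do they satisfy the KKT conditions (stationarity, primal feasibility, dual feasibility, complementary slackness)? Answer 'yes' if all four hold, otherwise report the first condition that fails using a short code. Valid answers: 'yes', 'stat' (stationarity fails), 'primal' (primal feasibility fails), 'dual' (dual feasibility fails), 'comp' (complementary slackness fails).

Gradient of f: grad f(x) = Q x + c = (0, -2)
Constraint values g_i(x) = a_i^T x - b_i:
  g_1((-1, 0)) = -3
Stationarity residual: grad f(x) + sum_i lambda_i a_i = (0, 0)
  -> stationarity OK
Primal feasibility (all g_i <= 0): OK
Dual feasibility (all lambda_i >= 0): OK
Complementary slackness (lambda_i * g_i(x) = 0 for all i): FAILS

Verdict: the first failing condition is complementary_slackness -> comp.

comp


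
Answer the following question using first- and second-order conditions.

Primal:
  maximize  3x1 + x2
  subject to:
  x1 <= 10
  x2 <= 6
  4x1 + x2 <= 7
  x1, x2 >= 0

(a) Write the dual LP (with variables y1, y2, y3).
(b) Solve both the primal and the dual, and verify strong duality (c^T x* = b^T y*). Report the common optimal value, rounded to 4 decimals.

The standard primal-dual pair for 'max c^T x s.t. A x <= b, x >= 0' is:
  Dual:  min b^T y  s.t.  A^T y >= c,  y >= 0.

So the dual LP is:
  minimize  10y1 + 6y2 + 7y3
  subject to:
    y1 + 4y3 >= 3
    y2 + y3 >= 1
    y1, y2, y3 >= 0

Solving the primal: x* = (0.25, 6).
  primal value c^T x* = 6.75.
Solving the dual: y* = (0, 0.25, 0.75).
  dual value b^T y* = 6.75.
Strong duality: c^T x* = b^T y*. Confirmed.

6.75


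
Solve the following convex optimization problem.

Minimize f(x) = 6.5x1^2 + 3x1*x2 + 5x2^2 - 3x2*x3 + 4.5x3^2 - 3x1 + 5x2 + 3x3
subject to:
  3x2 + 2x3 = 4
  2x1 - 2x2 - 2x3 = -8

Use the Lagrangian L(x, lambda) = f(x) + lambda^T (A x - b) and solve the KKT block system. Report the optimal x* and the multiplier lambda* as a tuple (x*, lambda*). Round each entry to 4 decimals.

Form the Lagrangian:
  L(x, lambda) = (1/2) x^T Q x + c^T x + lambda^T (A x - b)
Stationarity (grad_x L = 0): Q x + c + A^T lambda = 0.
Primal feasibility: A x = b.

This gives the KKT block system:
  [ Q   A^T ] [ x     ]   [-c ]
  [ A    0  ] [ lambda ] = [ b ]

Solving the linear system:
  x*      = (-2.3038, 0.6076, 1.0886)
  lambda* = (10.0759, 15.5633)
  f(x*)   = 48.7089

x* = (-2.3038, 0.6076, 1.0886), lambda* = (10.0759, 15.5633)


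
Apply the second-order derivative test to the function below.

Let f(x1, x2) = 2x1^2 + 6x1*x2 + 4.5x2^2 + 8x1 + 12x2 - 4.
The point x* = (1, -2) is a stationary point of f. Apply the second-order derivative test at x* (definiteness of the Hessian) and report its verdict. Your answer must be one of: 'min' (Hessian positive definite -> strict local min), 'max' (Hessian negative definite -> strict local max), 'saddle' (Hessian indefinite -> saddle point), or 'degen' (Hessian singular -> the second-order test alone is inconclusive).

Compute the Hessian H = grad^2 f:
  H = [[4, 6], [6, 9]]
Verify stationarity: grad f(x*) = H x* + g = (0, 0).
Eigenvalues of H: 0, 13.
H has a zero eigenvalue (singular; positive semidefinite but not definite), so H is neither positive definite, negative definite, nor indefinite. The second-order test alone is inconclusive -> degen.
(Indeed, f is constant along the null direction of H through x*, so x* is not a strict local extremum.)

degen


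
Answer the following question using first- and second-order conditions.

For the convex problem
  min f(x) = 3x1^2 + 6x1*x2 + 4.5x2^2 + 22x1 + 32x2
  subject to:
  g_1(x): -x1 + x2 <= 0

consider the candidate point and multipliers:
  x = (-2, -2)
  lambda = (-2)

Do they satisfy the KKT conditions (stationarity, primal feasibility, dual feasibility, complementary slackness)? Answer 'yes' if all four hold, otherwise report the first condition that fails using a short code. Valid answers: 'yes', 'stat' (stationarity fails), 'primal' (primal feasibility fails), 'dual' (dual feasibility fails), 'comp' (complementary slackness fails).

Gradient of f: grad f(x) = Q x + c = (-2, 2)
Constraint values g_i(x) = a_i^T x - b_i:
  g_1((-2, -2)) = 0
Stationarity residual: grad f(x) + sum_i lambda_i a_i = (0, 0)
  -> stationarity OK
Primal feasibility (all g_i <= 0): OK
Dual feasibility (all lambda_i >= 0): FAILS
Complementary slackness (lambda_i * g_i(x) = 0 for all i): OK

Verdict: the first failing condition is dual_feasibility -> dual.

dual


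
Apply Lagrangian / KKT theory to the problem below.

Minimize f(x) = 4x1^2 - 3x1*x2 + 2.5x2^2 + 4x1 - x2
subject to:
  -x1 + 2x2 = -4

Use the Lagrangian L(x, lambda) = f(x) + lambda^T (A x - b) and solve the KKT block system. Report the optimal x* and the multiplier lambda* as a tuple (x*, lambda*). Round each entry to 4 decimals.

Form the Lagrangian:
  L(x, lambda) = (1/2) x^T Q x + c^T x + lambda^T (A x - b)
Stationarity (grad_x L = 0): Q x + c + A^T lambda = 0.
Primal feasibility: A x = b.

This gives the KKT block system:
  [ Q   A^T ] [ x     ]   [-c ]
  [ A    0  ] [ lambda ] = [ b ]

Solving the linear system:
  x*      = (-0.72, -2.36)
  lambda* = (5.32)
  f(x*)   = 10.38

x* = (-0.72, -2.36), lambda* = (5.32)


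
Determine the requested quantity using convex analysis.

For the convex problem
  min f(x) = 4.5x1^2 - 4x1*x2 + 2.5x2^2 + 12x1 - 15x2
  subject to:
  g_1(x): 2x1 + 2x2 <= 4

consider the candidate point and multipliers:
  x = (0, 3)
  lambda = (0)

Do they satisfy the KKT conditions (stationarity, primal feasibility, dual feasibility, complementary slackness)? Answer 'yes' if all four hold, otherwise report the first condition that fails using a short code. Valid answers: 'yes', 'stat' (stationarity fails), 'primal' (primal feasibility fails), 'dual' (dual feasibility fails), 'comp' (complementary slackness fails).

Gradient of f: grad f(x) = Q x + c = (0, 0)
Constraint values g_i(x) = a_i^T x - b_i:
  g_1((0, 3)) = 2
Stationarity residual: grad f(x) + sum_i lambda_i a_i = (0, 0)
  -> stationarity OK
Primal feasibility (all g_i <= 0): FAILS
Dual feasibility (all lambda_i >= 0): OK
Complementary slackness (lambda_i * g_i(x) = 0 for all i): OK

Verdict: the first failing condition is primal_feasibility -> primal.

primal


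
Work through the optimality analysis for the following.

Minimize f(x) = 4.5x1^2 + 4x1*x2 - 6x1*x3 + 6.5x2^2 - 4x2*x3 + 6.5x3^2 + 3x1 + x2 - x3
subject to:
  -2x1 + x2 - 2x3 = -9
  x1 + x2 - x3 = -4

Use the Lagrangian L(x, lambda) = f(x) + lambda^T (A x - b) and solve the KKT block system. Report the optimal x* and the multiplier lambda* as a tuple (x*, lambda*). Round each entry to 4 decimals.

Form the Lagrangian:
  L(x, lambda) = (1/2) x^T Q x + c^T x + lambda^T (A x - b)
Stationarity (grad_x L = 0): Q x + c + A^T lambda = 0.
Primal feasibility: A x = b.

This gives the KKT block system:
  [ Q   A^T ] [ x     ]   [-c ]
  [ A    0  ] [ lambda ] = [ b ]

Solving the linear system:
  x*      = (0.7397, -1.9587, 2.781)
  lambda* = (5.9215, 26.7066)
  f(x*)   = 78.7996

x* = (0.7397, -1.9587, 2.781), lambda* = (5.9215, 26.7066)


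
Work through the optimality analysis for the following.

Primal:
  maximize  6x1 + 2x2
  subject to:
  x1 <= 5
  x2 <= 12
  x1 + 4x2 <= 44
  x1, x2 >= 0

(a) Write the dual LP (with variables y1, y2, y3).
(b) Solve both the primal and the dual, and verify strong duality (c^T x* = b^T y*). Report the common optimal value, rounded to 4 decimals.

The standard primal-dual pair for 'max c^T x s.t. A x <= b, x >= 0' is:
  Dual:  min b^T y  s.t.  A^T y >= c,  y >= 0.

So the dual LP is:
  minimize  5y1 + 12y2 + 44y3
  subject to:
    y1 + y3 >= 6
    y2 + 4y3 >= 2
    y1, y2, y3 >= 0

Solving the primal: x* = (5, 9.75).
  primal value c^T x* = 49.5.
Solving the dual: y* = (5.5, 0, 0.5).
  dual value b^T y* = 49.5.
Strong duality: c^T x* = b^T y*. Confirmed.

49.5


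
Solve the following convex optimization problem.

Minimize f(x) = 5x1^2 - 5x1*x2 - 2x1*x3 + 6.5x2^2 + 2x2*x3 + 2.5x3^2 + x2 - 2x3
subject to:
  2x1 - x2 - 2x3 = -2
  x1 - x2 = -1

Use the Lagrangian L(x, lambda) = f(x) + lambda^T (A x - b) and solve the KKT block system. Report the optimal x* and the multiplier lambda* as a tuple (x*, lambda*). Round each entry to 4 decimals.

Form the Lagrangian:
  L(x, lambda) = (1/2) x^T Q x + c^T x + lambda^T (A x - b)
Stationarity (grad_x L = 0): Q x + c + A^T lambda = 0.
Primal feasibility: A x = b.

This gives the KKT block system:
  [ Q   A^T ] [ x     ]   [-c ]
  [ A    0  ] [ lambda ] = [ b ]

Solving the linear system:
  x*      = (-0.7193, 0.2807, 0.1404)
  lambda* = (0.3509, 8.1754)
  f(x*)   = 4.4386

x* = (-0.7193, 0.2807, 0.1404), lambda* = (0.3509, 8.1754)


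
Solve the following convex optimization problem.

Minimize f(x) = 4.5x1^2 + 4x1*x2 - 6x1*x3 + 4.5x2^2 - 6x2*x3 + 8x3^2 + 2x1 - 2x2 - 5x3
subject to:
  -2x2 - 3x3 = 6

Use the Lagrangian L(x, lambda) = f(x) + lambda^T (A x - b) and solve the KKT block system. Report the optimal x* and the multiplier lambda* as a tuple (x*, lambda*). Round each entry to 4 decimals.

Form the Lagrangian:
  L(x, lambda) = (1/2) x^T Q x + c^T x + lambda^T (A x - b)
Stationarity (grad_x L = 0): Q x + c + A^T lambda = 0.
Primal feasibility: A x = b.

This gives the KKT block system:
  [ Q   A^T ] [ x     ]   [-c ]
  [ A    0  ] [ lambda ] = [ b ]

Solving the linear system:
  x*      = (-0.3936, -1.3072, -1.1285)
  lambda* = (-4.284)
  f(x*)   = 16.5868

x* = (-0.3936, -1.3072, -1.1285), lambda* = (-4.284)


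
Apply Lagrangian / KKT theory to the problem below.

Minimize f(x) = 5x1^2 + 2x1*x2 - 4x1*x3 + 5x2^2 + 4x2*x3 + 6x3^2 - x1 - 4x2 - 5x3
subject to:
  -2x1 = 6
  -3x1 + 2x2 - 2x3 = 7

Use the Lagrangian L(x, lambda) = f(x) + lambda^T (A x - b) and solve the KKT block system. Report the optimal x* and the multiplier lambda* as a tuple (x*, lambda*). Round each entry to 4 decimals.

Form the Lagrangian:
  L(x, lambda) = (1/2) x^T Q x + c^T x + lambda^T (A x - b)
Stationarity (grad_x L = 0): Q x + c + A^T lambda = 0.
Primal feasibility: A x = b.

This gives the KKT block system:
  [ Q   A^T ] [ x     ]   [-c ]
  [ A    0  ] [ lambda ] = [ b ]

Solving the linear system:
  x*      = (-3, -0.4333, 0.5667)
  lambda* = (-26.1167, 6.0333)
  f(x*)   = 58.1833

x* = (-3, -0.4333, 0.5667), lambda* = (-26.1167, 6.0333)


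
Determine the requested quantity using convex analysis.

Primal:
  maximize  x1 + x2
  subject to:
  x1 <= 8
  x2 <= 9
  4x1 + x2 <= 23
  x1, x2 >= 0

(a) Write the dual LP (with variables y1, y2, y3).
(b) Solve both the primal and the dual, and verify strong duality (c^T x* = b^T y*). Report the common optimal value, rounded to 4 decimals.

The standard primal-dual pair for 'max c^T x s.t. A x <= b, x >= 0' is:
  Dual:  min b^T y  s.t.  A^T y >= c,  y >= 0.

So the dual LP is:
  minimize  8y1 + 9y2 + 23y3
  subject to:
    y1 + 4y3 >= 1
    y2 + y3 >= 1
    y1, y2, y3 >= 0

Solving the primal: x* = (3.5, 9).
  primal value c^T x* = 12.5.
Solving the dual: y* = (0, 0.75, 0.25).
  dual value b^T y* = 12.5.
Strong duality: c^T x* = b^T y*. Confirmed.

12.5


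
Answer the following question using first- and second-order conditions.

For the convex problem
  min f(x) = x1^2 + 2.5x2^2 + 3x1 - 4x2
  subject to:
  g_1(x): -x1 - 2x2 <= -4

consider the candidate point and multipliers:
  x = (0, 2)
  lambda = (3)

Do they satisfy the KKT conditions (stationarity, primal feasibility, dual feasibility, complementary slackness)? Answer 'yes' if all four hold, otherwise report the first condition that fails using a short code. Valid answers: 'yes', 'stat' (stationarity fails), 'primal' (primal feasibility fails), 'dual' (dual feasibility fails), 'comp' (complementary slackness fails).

Gradient of f: grad f(x) = Q x + c = (3, 6)
Constraint values g_i(x) = a_i^T x - b_i:
  g_1((0, 2)) = 0
Stationarity residual: grad f(x) + sum_i lambda_i a_i = (0, 0)
  -> stationarity OK
Primal feasibility (all g_i <= 0): OK
Dual feasibility (all lambda_i >= 0): OK
Complementary slackness (lambda_i * g_i(x) = 0 for all i): OK

Verdict: yes, KKT holds.

yes


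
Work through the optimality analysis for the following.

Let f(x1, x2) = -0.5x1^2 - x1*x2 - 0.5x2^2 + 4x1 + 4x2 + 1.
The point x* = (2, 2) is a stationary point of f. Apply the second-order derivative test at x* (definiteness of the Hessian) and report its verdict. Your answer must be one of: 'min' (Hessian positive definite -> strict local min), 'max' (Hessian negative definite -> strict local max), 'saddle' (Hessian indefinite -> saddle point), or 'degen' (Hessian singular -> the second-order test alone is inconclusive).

Compute the Hessian H = grad^2 f:
  H = [[-1, -1], [-1, -1]]
Verify stationarity: grad f(x*) = H x* + g = (0, 0).
Eigenvalues of H: -2, 0.
H has a zero eigenvalue (singular; negative semidefinite but not definite), so H is neither positive definite, negative definite, nor indefinite. The second-order test alone is inconclusive -> degen.
(Indeed, f is constant along the null direction of H through x*, so x* is not a strict local extremum.)

degen


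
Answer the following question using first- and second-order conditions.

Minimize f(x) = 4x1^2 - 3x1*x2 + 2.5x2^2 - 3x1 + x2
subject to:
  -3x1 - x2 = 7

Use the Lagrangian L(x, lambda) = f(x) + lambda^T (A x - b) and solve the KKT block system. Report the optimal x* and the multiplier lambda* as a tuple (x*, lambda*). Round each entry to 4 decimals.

Form the Lagrangian:
  L(x, lambda) = (1/2) x^T Q x + c^T x + lambda^T (A x - b)
Stationarity (grad_x L = 0): Q x + c + A^T lambda = 0.
Primal feasibility: A x = b.

This gives the KKT block system:
  [ Q   A^T ] [ x     ]   [-c ]
  [ A    0  ] [ lambda ] = [ b ]

Solving the linear system:
  x*      = (-1.6901, -1.9296)
  lambda* = (-3.5775)
  f(x*)   = 14.0915

x* = (-1.6901, -1.9296), lambda* = (-3.5775)


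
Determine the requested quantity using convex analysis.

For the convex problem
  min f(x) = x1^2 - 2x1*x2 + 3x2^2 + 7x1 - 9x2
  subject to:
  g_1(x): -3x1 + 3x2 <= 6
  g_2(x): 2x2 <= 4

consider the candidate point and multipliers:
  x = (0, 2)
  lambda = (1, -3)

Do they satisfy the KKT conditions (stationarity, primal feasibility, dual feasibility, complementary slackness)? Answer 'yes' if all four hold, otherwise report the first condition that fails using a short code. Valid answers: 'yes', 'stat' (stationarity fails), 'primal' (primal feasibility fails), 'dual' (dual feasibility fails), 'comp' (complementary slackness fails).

Gradient of f: grad f(x) = Q x + c = (3, 3)
Constraint values g_i(x) = a_i^T x - b_i:
  g_1((0, 2)) = 0
  g_2((0, 2)) = 0
Stationarity residual: grad f(x) + sum_i lambda_i a_i = (0, 0)
  -> stationarity OK
Primal feasibility (all g_i <= 0): OK
Dual feasibility (all lambda_i >= 0): FAILS
Complementary slackness (lambda_i * g_i(x) = 0 for all i): OK

Verdict: the first failing condition is dual_feasibility -> dual.

dual


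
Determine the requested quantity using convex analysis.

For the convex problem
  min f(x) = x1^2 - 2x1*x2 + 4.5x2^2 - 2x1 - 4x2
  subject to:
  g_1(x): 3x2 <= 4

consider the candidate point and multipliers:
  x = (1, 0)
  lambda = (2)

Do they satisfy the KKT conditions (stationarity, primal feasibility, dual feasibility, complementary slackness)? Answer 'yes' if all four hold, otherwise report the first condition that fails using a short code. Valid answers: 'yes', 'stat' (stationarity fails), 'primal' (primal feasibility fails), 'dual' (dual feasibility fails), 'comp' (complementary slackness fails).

Gradient of f: grad f(x) = Q x + c = (0, -6)
Constraint values g_i(x) = a_i^T x - b_i:
  g_1((1, 0)) = -4
Stationarity residual: grad f(x) + sum_i lambda_i a_i = (0, 0)
  -> stationarity OK
Primal feasibility (all g_i <= 0): OK
Dual feasibility (all lambda_i >= 0): OK
Complementary slackness (lambda_i * g_i(x) = 0 for all i): FAILS

Verdict: the first failing condition is complementary_slackness -> comp.

comp
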